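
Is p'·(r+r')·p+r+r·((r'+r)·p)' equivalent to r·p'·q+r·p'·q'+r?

E1: p'·(r+r')·p+r+r·((r'+r)·p)'
    = p'·p+r+r·((r'+r)·p)'   [complement / identity]
    = p'·p+r+r·p'   [complement / identity]
    = r+r·p'   [complement / identity]
    = r   [absorption]
E2: r·p'·q+r·p'·q'+r
    = r·p'+r   [distribution]
    = r   [absorption]
Both reduce to r, so they are equivalent.

Yes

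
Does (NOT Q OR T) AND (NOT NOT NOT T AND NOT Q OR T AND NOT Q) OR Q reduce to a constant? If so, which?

(NOT Q OR T) AND (NOT NOT NOT T AND NOT Q OR T AND NOT Q) OR Q
= (NOT Q OR T) AND (NOT T AND NOT Q OR T AND NOT Q) OR Q   [double negation]
= (NOT Q OR T) AND (NOT T OR T) AND NOT Q OR Q   [distribution]
= (NOT Q OR T) AND NOT Q OR Q   [complement / identity]
= NOT Q OR Q   [absorption]
= TRUE   [complement]

yes, True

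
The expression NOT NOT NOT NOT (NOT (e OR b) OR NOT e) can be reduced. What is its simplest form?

NOT NOT NOT NOT (NOT (e OR b) OR NOT e)
= NOT NOT (NOT (e OR b) OR NOT e)   [double negation]
= NOT ((e OR b) AND e)   [De Morgan]
= NOT e   [absorption]

NOT e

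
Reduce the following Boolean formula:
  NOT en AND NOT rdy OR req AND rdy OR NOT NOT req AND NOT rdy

NOT en AND NOT rdy OR req AND rdy OR NOT NOT req AND NOT rdy
= NOT en AND NOT rdy OR req AND rdy OR req AND NOT rdy
= NOT en AND NOT rdy OR req

NOT en AND NOT rdy OR req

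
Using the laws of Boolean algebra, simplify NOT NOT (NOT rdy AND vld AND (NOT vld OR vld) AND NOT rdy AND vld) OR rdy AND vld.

NOT NOT (NOT rdy AND vld AND (NOT vld OR vld) AND NOT rdy AND vld) OR rdy AND vld
= NOT NOT (NOT rdy AND vld AND NOT rdy AND vld) OR rdy AND vld   — complement / identity
= NOT NOT (NOT rdy AND vld) OR rdy AND vld   — idempotence
= NOT rdy AND vld OR rdy AND vld   — double negation
= vld   — distribution

vld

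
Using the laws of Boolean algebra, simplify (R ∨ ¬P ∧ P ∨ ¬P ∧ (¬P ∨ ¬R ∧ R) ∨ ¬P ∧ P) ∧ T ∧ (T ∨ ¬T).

(R ∨ ¬P ∧ P ∨ ¬P ∧ (¬P ∨ ¬R ∧ R) ∨ ¬P ∧ P) ∧ T ∧ (T ∨ ¬T)
= (R ∨ ¬P ∧ P ∨ ¬P ∧ (¬P ∨ ¬R ∧ R)) ∧ T ∧ (T ∨ ¬T)   [complement / identity]
= (R ∨ ¬P ∧ P ∨ ¬P ∧ ¬P) ∧ T ∧ (T ∨ ¬T)   [complement / identity]
= (R ∨ ¬P) ∧ T ∧ (T ∨ ¬T)   [distribution]
= (R ∨ ¬P) ∧ T   [complement / identity]

(R ∨ ¬P) ∧ T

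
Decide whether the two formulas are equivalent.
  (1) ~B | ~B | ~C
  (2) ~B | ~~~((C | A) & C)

E1: ~B | ~B | ~C
    = ~B | ~C   [idempotence]
E2: ~B | ~~~((C | A) & C)
    = ~B | ~((C | A) & C)   [double negation]
    = ~B | ~C   [absorption]
Both reduce to ~B | ~C, so they are equivalent.

Yes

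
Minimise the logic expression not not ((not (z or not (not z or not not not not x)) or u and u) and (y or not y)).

not z or u

not not ((not (z or not (not z or not not not not x)) or u and u) and (y or not y))
= not not ((not (z or not (not z or not not not not x)) or u) and (y or not y))
= not not (not (z or not (not z or not not not not x)) or u)
= not not (not (z or not (not z or not not x)) or u)
= not not (not (z or z and not x) or u)
= not (z or z and not x) or u
= not z or u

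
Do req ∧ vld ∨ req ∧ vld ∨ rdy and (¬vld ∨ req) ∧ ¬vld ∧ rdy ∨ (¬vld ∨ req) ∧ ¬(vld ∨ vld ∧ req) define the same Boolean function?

No

E1: req ∧ vld ∨ req ∧ vld ∨ rdy
    = req ∧ vld ∨ rdy   [idempotence]
E2: (¬vld ∨ req) ∧ ¬vld ∧ rdy ∨ (¬vld ∨ req) ∧ ¬(vld ∨ vld ∧ req)
    = (¬vld ∨ req) ∧ ¬vld ∧ rdy ∨ (¬vld ∨ req) ∧ ¬vld   [absorption]
    = (¬vld ∨ req) ∧ ¬vld   [absorption]
    = ¬vld   [absorption]
These differ: at rdy=1, req=0, vld=1, E1 = 1 but E2 = 0.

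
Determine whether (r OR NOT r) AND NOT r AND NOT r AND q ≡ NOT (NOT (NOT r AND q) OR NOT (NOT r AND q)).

Yes

E1: (r OR NOT r) AND NOT r AND NOT r AND q
    = NOT r AND NOT r AND q   (complement / identity)
    = NOT r AND q   (idempotence)
E2: NOT (NOT (NOT r AND q) OR NOT (NOT r AND q))
    = NOT NOT (NOT r AND q)   (idempotence)
    = NOT r AND q   (double negation)
Both reduce to NOT r AND q, so they are equivalent.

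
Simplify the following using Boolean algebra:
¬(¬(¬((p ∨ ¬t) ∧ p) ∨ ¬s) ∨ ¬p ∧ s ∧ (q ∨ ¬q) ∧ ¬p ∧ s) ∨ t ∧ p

¬(¬(¬((p ∨ ¬t) ∧ p) ∨ ¬s) ∨ ¬p ∧ s ∧ (q ∨ ¬q) ∧ ¬p ∧ s) ∨ t ∧ p
= ¬(¬(¬((p ∨ ¬t) ∧ p) ∨ ¬s) ∨ ¬p ∧ s ∧ ¬p ∧ s) ∨ t ∧ p   — complement / identity
= ¬((p ∨ ¬t) ∧ p ∧ s ∨ ¬p ∧ s ∧ ¬p ∧ s) ∨ t ∧ p   — De Morgan
= ¬((p ∨ ¬t) ∧ p ∧ s ∨ ¬p ∧ s) ∨ t ∧ p   — idempotence
= ¬(p ∧ s ∨ ¬p ∧ s) ∨ t ∧ p   — absorption
= ¬s ∨ t ∧ p   — distribution

¬s ∨ t ∧ p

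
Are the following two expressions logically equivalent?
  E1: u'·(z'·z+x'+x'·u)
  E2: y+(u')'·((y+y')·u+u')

No

E1: u'·(z'·z+x'+x'·u)
    = u'·(z'·z+x')
    = u'·x'
E2: y+(u')'·((y+y')·u+u')
    = y+(u')'·(u+u')
    = y+(u')'
    = y+u
These differ: at u=1, x=0, y=1, z=0, E1 = 0 but E2 = 1.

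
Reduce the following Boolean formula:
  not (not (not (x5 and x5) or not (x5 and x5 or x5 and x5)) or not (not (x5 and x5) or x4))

not x5

not (not (not (x5 and x5) or not (x5 and x5 or x5 and x5)) or not (not (x5 and x5) or x4))
= not (not (not (x5 and x5) or not (x5 and x5)) or not (not (x5 and x5) or x4))   [idempotence]
= (not (x5 and x5) or not (x5 and x5)) and (not (x5 and x5) or x4)   [De Morgan]
= not (x5 and x5) and (not (x5 and x5) or x4)   [idempotence]
= not (x5 and x5)   [absorption]
= not x5   [idempotence]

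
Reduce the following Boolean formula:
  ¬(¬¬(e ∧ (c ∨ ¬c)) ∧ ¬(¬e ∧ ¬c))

¬(¬¬(e ∧ (c ∨ ¬c)) ∧ ¬(¬e ∧ ¬c))
= ¬(e ∧ (c ∨ ¬c)) ∨ ¬e ∧ ¬c   (De Morgan)
= ¬e ∨ ¬e ∧ ¬c   (complement / identity)
= ¬e   (absorption)

¬e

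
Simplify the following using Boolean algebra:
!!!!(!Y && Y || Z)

Z

!!!!(!Y && Y || Z)
= !!!!Z
= !!Z
= Z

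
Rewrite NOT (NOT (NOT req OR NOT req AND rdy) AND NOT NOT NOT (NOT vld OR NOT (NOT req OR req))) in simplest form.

NOT req OR NOT vld

NOT (NOT (NOT req OR NOT req AND rdy) AND NOT NOT NOT (NOT vld OR NOT (NOT req OR req)))
= NOT (NOT (NOT req OR NOT req AND rdy) AND NOT NOT (vld AND (NOT req OR req)))   (De Morgan)
= NOT (NOT (NOT req OR NOT req AND rdy) AND NOT NOT vld)   (complement / identity)
= NOT req OR NOT req AND rdy OR NOT vld   (De Morgan)
= NOT req OR NOT vld   (absorption)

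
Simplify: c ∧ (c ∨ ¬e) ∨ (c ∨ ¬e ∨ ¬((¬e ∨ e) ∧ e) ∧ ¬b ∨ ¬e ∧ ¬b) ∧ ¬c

c ∧ (c ∨ ¬e) ∨ (c ∨ ¬e ∨ ¬((¬e ∨ e) ∧ e) ∧ ¬b ∨ ¬e ∧ ¬b) ∧ ¬c
= c ∧ (c ∨ ¬e) ∨ (c ∨ ¬e ∨ ¬e ∧ ¬b ∨ ¬e ∧ ¬b) ∧ ¬c   — complement / identity
= c ∧ (c ∨ ¬e) ∨ (c ∨ ¬e ∨ ¬e ∧ ¬b) ∧ ¬c   — idempotence
= c ∧ (c ∨ ¬e) ∨ (c ∨ ¬e) ∧ ¬c   — absorption
= c ∨ ¬e   — distribution

c ∨ ¬e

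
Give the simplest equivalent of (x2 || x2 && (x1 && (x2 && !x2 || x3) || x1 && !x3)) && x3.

(x2 || x2 && (x1 && (x2 && !x2 || x3) || x1 && !x3)) && x3
= (x2 || x2 && (x1 && x3 || x1 && !x3)) && x3   (complement / identity)
= (x2 || x2 && x1) && x3   (distribution)
= x2 && x3   (absorption)

x2 && x3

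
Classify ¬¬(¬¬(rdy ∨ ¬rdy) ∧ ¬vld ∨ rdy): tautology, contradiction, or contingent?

¬¬(¬¬(rdy ∨ ¬rdy) ∧ ¬vld ∨ rdy)
= ¬¬(rdy ∨ ¬rdy) ∧ ¬vld ∨ rdy   (double negation)
= (rdy ∨ ¬rdy) ∧ ¬vld ∨ rdy   (double negation)
= ¬vld ∨ rdy   (complement / identity)
This depends on rdy, vld, so it is not a constant.

contingent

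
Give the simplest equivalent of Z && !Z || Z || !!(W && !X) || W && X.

Z && !Z || Z || !!(W && !X) || W && X
= Z || !!(W && !X) || W && X   — complement / identity
= Z || W && !X || W && X   — double negation
= Z || W   — distribution

Z || W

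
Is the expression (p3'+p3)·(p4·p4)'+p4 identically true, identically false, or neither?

identically true

(p3'+p3)·(p4·p4)'+p4
= (p3'+p3)·p4'+p4   (idempotence)
= p4'+p4   (complement / identity)
= 1   (complement)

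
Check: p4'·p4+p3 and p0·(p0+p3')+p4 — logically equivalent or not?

No

E1: p4'·p4+p3
    = p3
E2: p0·(p0+p3')+p4
    = p0+p4
These differ: at p0=0, p3=0, p4=1, E1 = 0 but E2 = 1.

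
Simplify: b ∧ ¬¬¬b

b ∧ ¬¬¬b
= b ∧ ¬b
= False

False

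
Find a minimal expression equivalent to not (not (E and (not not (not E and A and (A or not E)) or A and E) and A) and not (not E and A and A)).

not (not (E and (not not (not E and A and (A or not E)) or A and E) and A) and not (not E and A and A))
= not (not (E and (not not (not E and A) or A and E) and A) and not (not E and A and A))   [absorption]
= not (not (E and (not E and A or A and E) and A) and not (not E and A and A))   [double negation]
= E and (not E and A or A and E) and A or not E and A and A   [De Morgan]
= E and A and A or not E and A and A   [distribution]
= A and A   [distribution]
= A   [idempotence]

A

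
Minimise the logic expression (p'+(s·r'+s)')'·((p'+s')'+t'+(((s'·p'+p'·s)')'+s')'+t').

p·s

(p'+(s·r'+s)')'·((p'+s')'+t'+(((s'·p'+p'·s)')'+s')'+t')
= (p'+s')'·((p'+s')'+t'+(((s'·p'+p'·s)')'+s')'+t')   — absorption
= (p'+s')'·((p'+s')'+t'+(((p')')'+s')'+t')   — distribution
= (p'+s')'·((p'+s')'+t'+(p'+s')'+t')   — double negation
= (p'+s')'·((p'+s')'+t')   — idempotence
= (p'+s')'   — absorption
= p·s   — De Morgan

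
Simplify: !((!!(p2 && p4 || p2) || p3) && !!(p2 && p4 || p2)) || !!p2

!((!!(p2 && p4 || p2) || p3) && !!(p2 && p4 || p2)) || !!p2
= !((!!(p2 && p4 || p2) || p3) && !!(p2 && p4 || p2)) || p2   (double negation)
= !!!(p2 && p4 || p2) || p2   (absorption)
= !!!p2 || p2   (absorption)
= !p2 || p2   (double negation)
= true   (complement)

true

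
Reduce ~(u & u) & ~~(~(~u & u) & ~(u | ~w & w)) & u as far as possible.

0

~(u & u) & ~~(~(~u & u) & ~(u | ~w & w)) & u
= ~u & ~~(~(~u & u) & ~(u | ~w & w)) & u
= ~u & ~(~u & u | u | ~w & w) & u
= ~u & ~(~u & u | u) & u
= ~u & ~u & u
= ~u & u
= 0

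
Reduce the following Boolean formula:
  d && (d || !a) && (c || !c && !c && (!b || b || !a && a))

d

d && (d || !a) && (c || !c && !c && (!b || b || !a && a))
= d && (d || !a) && (c || !c && !c && (!b || b))
= d && (d || !a) && (c || !c && !c)
= d && (c || !c && !c)
= d && (c || !c)
= d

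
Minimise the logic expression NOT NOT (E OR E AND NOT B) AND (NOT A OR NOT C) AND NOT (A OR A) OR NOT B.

E AND NOT A OR NOT B

NOT NOT (E OR E AND NOT B) AND (NOT A OR NOT C) AND NOT (A OR A) OR NOT B
= NOT NOT (E OR E AND NOT B) AND (NOT A OR NOT C) AND NOT A OR NOT B   (idempotence)
= (E OR E AND NOT B) AND (NOT A OR NOT C) AND NOT A OR NOT B   (double negation)
= (E OR E AND NOT B) AND NOT A OR NOT B   (absorption)
= E AND NOT A OR NOT B   (absorption)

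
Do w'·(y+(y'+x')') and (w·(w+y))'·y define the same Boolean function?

E1: w'·(y+(y'+x')')
    = w'·(y+y·x)   — De Morgan
    = w'·y   — absorption
E2: (w·(w+y))'·y
    = w'·y   — absorption
Both reduce to w'·y, so they are equivalent.

Yes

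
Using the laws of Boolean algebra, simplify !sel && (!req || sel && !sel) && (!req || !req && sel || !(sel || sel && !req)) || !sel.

!sel && (!req || sel && !sel) && (!req || !req && sel || !(sel || sel && !req)) || !sel
= !sel && (!req || sel && !sel) && (!req || !(sel || sel && !req)) || !sel   (absorption)
= !sel && (!req || sel && !sel) && (!req || !sel) || !sel   (absorption)
= !sel && !req && (!req || !sel) || !sel   (complement / identity)
= !sel && !req || !sel   (absorption)
= !sel   (absorption)

!sel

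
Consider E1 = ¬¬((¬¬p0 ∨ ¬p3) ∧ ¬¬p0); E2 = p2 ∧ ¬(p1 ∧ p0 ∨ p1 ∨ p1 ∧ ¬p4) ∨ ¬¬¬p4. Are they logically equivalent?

E1: ¬¬((¬¬p0 ∨ ¬p3) ∧ ¬¬p0)
    = ¬¬¬¬p0   — absorption
    = ¬¬p0   — double negation
    = p0   — double negation
E2: p2 ∧ ¬(p1 ∧ p0 ∨ p1 ∨ p1 ∧ ¬p4) ∨ ¬¬¬p4
    = p2 ∧ ¬(p1 ∨ p1 ∧ ¬p4) ∨ ¬¬¬p4   — absorption
    = p2 ∧ ¬(p1 ∨ p1 ∧ ¬p4) ∨ ¬p4   — double negation
    = p2 ∧ ¬p1 ∨ ¬p4   — absorption
These differ: at p0=0, p1=1, p2=0, p3=1, p4=0, E1 = 0 but E2 = 1.

No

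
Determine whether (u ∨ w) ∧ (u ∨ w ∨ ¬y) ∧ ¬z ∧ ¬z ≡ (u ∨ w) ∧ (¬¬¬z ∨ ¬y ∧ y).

E1: (u ∨ w) ∧ (u ∨ w ∨ ¬y) ∧ ¬z ∧ ¬z
    = (u ∨ w) ∧ (u ∨ w ∨ ¬y) ∧ ¬z   (idempotence)
    = (u ∨ w) ∧ ¬z   (absorption)
E2: (u ∨ w) ∧ (¬¬¬z ∨ ¬y ∧ y)
    = (u ∨ w) ∧ ¬¬¬z   (complement / identity)
    = (u ∨ w) ∧ ¬z   (double negation)
Both reduce to (u ∨ w) ∧ ¬z, so they are equivalent.

Yes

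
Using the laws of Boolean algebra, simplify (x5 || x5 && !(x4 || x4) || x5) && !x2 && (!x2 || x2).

(x5 || x5 && !(x4 || x4) || x5) && !x2 && (!x2 || x2)
= (x5 || x5 && !(x4 || x4) || x5) && !x2
= (x5 || x5 && !x4 || x5) && !x2
= (x5 || x5) && !x2
= x5 && !x2

x5 && !x2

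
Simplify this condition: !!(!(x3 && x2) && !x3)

!x3

!!(!(x3 && x2) && !x3)
= !(x3 && x2 || x3)   — De Morgan
= !x3   — absorption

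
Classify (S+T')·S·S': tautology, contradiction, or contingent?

(S+T')·S·S'
= S·S'
= 0

contradiction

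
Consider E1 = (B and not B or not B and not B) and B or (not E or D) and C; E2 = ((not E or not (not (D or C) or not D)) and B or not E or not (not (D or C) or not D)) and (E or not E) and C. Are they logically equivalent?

E1: (B and not B or not B and not B) and B or (not E or D) and C
    = not B and B or (not E or D) and C
    = (not E or D) and C
E2: ((not E or not (not (D or C) or not D)) and B or not E or not (not (D or C) or not D)) and (E or not E) and C
    = (not E or not (not (D or C) or not D)) and (E or not E) and C
    = (not E or (D or C) and D) and (E or not E) and C
    = (not E or D) and (E or not E) and C
    = (not E or D) and C
Both reduce to (not E or D) and C, so they are equivalent.

Yes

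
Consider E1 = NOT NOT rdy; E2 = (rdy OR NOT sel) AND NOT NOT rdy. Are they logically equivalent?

E1: NOT NOT rdy
    = rdy
E2: (rdy OR NOT sel) AND NOT NOT rdy
    = (rdy OR NOT sel) AND rdy
    = rdy
Both reduce to rdy, so they are equivalent.

Yes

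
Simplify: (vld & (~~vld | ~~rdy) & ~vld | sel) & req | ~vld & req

req & (sel | ~vld)

(vld & (~~vld | ~~rdy) & ~vld | sel) & req | ~vld & req
= (vld & (~~vld | rdy) & ~vld | sel) & req | ~vld & req
= (vld & (vld | rdy) & ~vld | sel) & req | ~vld & req
= (vld & ~vld | sel) & req | ~vld & req
= req & (vld & ~vld | sel | ~vld)
= req & (sel | ~vld)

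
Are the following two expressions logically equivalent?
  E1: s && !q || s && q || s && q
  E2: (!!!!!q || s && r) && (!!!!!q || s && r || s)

E1: s && !q || s && q || s && q
    = s && !q || s && q   [idempotence]
    = s   [distribution]
E2: (!!!!!q || s && r) && (!!!!!q || s && r || s)
    = !!!!!q || s && r   [absorption]
    = !!!q || s && r   [double negation]
    = !q || s && r   [double negation]
These differ: at q=0, r=0, s=0, E1 = 0 but E2 = 1.

No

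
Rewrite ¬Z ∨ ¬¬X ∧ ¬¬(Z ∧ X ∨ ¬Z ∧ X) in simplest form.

¬Z ∨ ¬¬X ∧ ¬¬(Z ∧ X ∨ ¬Z ∧ X)
= ¬Z ∨ ¬¬X ∧ ¬¬X
= ¬Z ∨ ¬¬X
= ¬Z ∨ X

¬Z ∨ X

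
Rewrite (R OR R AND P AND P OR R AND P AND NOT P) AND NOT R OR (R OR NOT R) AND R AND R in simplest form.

R

(R OR R AND P AND P OR R AND P AND NOT P) AND NOT R OR (R OR NOT R) AND R AND R
= (R OR R AND P) AND NOT R OR (R OR NOT R) AND R AND R   [distribution]
= (R OR R AND P) AND NOT R OR R AND R   [complement / identity]
= R AND NOT R OR R AND R   [absorption]
= R AND (NOT R OR R)   [distribution]
= R   [complement / identity]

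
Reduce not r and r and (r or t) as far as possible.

False

not r and r and (r or t)
= not r and r   (absorption)
= False   (complement)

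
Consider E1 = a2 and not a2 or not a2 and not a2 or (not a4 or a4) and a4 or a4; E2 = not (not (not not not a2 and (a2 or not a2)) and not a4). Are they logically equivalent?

Yes

E1: a2 and not a2 or not a2 and not a2 or (not a4 or a4) and a4 or a4
    = a2 and not a2 or not a2 and not a2 or a4 or a4   [complement / identity]
    = a2 and not a2 or not a2 and not a2 or a4   [idempotence]
    = not a2 or a4   [distribution]
E2: not (not (not not not a2 and (a2 or not a2)) and not a4)
    = not (not not not not a2 and not a4)   [complement / identity]
    = not (not not a2 and not a4)   [double negation]
    = not a2 or a4   [De Morgan]
Both reduce to not a2 or a4, so they are equivalent.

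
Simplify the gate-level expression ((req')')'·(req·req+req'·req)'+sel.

((req')')'·(req·req+req'·req)'+sel
= ((req')')'·req'+sel
= req'·req'+sel
= req'+sel

req'+sel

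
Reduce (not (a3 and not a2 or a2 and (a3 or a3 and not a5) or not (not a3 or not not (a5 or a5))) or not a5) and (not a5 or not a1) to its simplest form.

not a5 or not a3 and not a1

(not (a3 and not a2 or a2 and (a3 or a3 and not a5) or not (not a3 or not not (a5 or a5))) or not a5) and (not a5 or not a1)
= (not (a3 and not a2 or a2 and a3 or not (not a3 or not not (a5 or a5))) or not a5) and (not a5 or not a1)   — absorption
= (not (a3 or not (not a3 or not not (a5 or a5))) or not a5) and (not a5 or not a1)   — distribution
= not a5 or not (a3 or not (not a3 or not not (a5 or a5))) and not a1   — distribution
= not a5 or not (a3 or a3 and not (a5 or a5)) and not a1   — De Morgan
= not a5 or not (a3 or a3 and not a5) and not a1   — idempotence
= not a5 or not a3 and not a1   — absorption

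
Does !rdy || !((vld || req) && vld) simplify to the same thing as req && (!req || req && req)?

E1: !rdy || !((vld || req) && vld)
    = !rdy || !vld   — absorption
E2: req && (!req || req && req)
    = req && (!req || req)   — idempotence
    = req   — complement / identity
These differ: at rdy=0, req=0, vld=0, E1 = 1 but E2 = 0.

No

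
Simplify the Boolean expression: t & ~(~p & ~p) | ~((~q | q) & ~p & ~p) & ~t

p

t & ~(~p & ~p) | ~((~q | q) & ~p & ~p) & ~t
= t & ~(~p & ~p) | ~(~p & ~p) & ~t   (complement / identity)
= ~(~p & ~p)   (distribution)
= p | p   (De Morgan)
= p   (idempotence)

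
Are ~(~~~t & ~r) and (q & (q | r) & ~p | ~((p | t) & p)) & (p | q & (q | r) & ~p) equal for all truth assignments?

E1: ~(~~~t & ~r)
    = ~~t | r   [De Morgan]
    = t | r   [double negation]
E2: (q & (q | r) & ~p | ~((p | t) & p)) & (p | q & (q | r) & ~p)
    = ~((p | t) & p) & p | q & (q | r) & ~p   [distribution]
    = ~((p | t) & p) & p | q & ~p   [absorption]
    = ~p & p | q & ~p   [absorption]
    = q & ~p   [complement / identity]
These differ: at p=1, q=0, r=0, t=1, E1 = 1 but E2 = 0.

No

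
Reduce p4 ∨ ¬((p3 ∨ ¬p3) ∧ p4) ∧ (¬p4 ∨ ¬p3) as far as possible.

True

p4 ∨ ¬((p3 ∨ ¬p3) ∧ p4) ∧ (¬p4 ∨ ¬p3)
= p4 ∨ ¬p4 ∧ (¬p4 ∨ ¬p3)   [complement / identity]
= p4 ∨ ¬p4   [absorption]
= True   [complement]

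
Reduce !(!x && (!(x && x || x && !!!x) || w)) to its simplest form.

x

!(!x && (!(x && x || x && !!!x) || w))
= !(!x && (!(x && x || x && !x) || w))
= !(!x && (!x || w))
= !!x
= x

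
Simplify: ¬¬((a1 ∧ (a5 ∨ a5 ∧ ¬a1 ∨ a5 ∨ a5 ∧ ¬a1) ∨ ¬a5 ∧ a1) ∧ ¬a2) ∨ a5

a1 ∧ ¬a2 ∨ a5

¬¬((a1 ∧ (a5 ∨ a5 ∧ ¬a1 ∨ a5 ∨ a5 ∧ ¬a1) ∨ ¬a5 ∧ a1) ∧ ¬a2) ∨ a5
= ¬¬((a1 ∧ (a5 ∨ a5 ∧ ¬a1) ∨ ¬a5 ∧ a1) ∧ ¬a2) ∨ a5   — idempotence
= (a1 ∧ (a5 ∨ a5 ∧ ¬a1) ∨ ¬a5 ∧ a1) ∧ ¬a2 ∨ a5   — double negation
= (a1 ∧ a5 ∨ ¬a5 ∧ a1) ∧ ¬a2 ∨ a5   — absorption
= a1 ∧ ¬a2 ∨ a5   — distribution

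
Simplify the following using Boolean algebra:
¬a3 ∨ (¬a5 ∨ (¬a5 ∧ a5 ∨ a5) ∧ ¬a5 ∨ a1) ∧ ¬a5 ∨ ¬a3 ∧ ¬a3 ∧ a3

¬a3 ∨ (¬a5 ∨ (¬a5 ∧ a5 ∨ a5) ∧ ¬a5 ∨ a1) ∧ ¬a5 ∨ ¬a3 ∧ ¬a3 ∧ a3
= ¬a3 ∨ (¬a5 ∨ (¬a5 ∧ a5 ∨ a5) ∧ ¬a5 ∨ a1) ∧ ¬a5 ∨ ¬a3 ∧ a3   [idempotence]
= ¬a3 ∨ (¬a5 ∨ a5 ∧ ¬a5 ∨ a1) ∧ ¬a5 ∨ ¬a3 ∧ a3   [complement / identity]
= ¬a3 ∨ (¬a5 ∨ a1) ∧ ¬a5 ∨ ¬a3 ∧ a3   [complement / identity]
= ¬a3 ∨ (¬a5 ∨ a1) ∧ ¬a5   [complement / identity]
= ¬a3 ∨ ¬a5   [absorption]

¬a3 ∨ ¬a5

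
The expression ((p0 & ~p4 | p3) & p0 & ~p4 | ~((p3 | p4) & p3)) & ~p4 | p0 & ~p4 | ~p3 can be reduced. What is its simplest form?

p0 & ~p4 | ~p3

((p0 & ~p4 | p3) & p0 & ~p4 | ~((p3 | p4) & p3)) & ~p4 | p0 & ~p4 | ~p3
= ((p0 & ~p4 | p3) & p0 & ~p4 | ~p3) & ~p4 | p0 & ~p4 | ~p3
= (p0 & ~p4 | ~p3) & ~p4 | p0 & ~p4 | ~p3
= p0 & ~p4 | ~p3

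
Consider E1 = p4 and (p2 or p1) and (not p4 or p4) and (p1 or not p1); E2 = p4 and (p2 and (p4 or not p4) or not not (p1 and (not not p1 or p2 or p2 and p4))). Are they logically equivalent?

E1: p4 and (p2 or p1) and (not p4 or p4) and (p1 or not p1)
    = p4 and (p2 or p1) and (not p4 or p4)
    = p4 and (p2 or p1)
E2: p4 and (p2 and (p4 or not p4) or not not (p1 and (not not p1 or p2 or p2 and p4)))
    = p4 and (p2 and (p4 or not p4) or not not (p1 and (not not p1 or p2)))
    = p4 and (p2 and (p4 or not p4) or p1 and (not not p1 or p2))
    = p4 and (p2 or p1 and (not not p1 or p2))
    = p4 and (p2 or p1 and (p1 or p2))
    = p4 and (p2 or p1)
Both reduce to p4 and (p2 or p1), so they are equivalent.

Yes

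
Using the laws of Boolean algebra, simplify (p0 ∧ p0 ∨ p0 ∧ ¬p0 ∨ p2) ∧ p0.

(p0 ∧ p0 ∨ p0 ∧ ¬p0 ∨ p2) ∧ p0
= (p0 ∨ p2) ∧ p0
= p0

p0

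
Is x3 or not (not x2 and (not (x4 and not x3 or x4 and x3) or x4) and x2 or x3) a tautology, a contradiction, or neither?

tautology

x3 or not (not x2 and (not (x4 and not x3 or x4 and x3) or x4) and x2 or x3)
= x3 or not (not x2 and (not x4 or x4) and x2 or x3)
= x3 or not (not x2 and x2 or x3)
= x3 or not x3
= True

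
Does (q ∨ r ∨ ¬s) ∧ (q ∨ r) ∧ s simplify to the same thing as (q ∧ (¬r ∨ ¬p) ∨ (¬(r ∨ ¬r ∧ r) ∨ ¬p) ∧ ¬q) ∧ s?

No

E1: (q ∨ r ∨ ¬s) ∧ (q ∨ r) ∧ s
    = (q ∨ r) ∧ s
E2: (q ∧ (¬r ∨ ¬p) ∨ (¬(r ∨ ¬r ∧ r) ∨ ¬p) ∧ ¬q) ∧ s
    = (q ∧ (¬r ∨ ¬p) ∨ (¬r ∨ ¬p) ∧ ¬q) ∧ s
    = (¬r ∨ ¬p) ∧ s
These differ: at p=1, q=1, r=1, s=1, E1 = 1 but E2 = 0.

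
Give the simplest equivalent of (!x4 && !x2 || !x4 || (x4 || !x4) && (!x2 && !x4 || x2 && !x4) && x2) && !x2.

!x4 && !x2

(!x4 && !x2 || !x4 || (x4 || !x4) && (!x2 && !x4 || x2 && !x4) && x2) && !x2
= (!x4 || (x4 || !x4) && (!x2 && !x4 || x2 && !x4) && x2) && !x2   (absorption)
= (!x4 || (x4 || !x4) && !x4 && x2) && !x2   (distribution)
= (!x4 || !x4 && x2) && !x2   (complement / identity)
= !x4 && !x2   (absorption)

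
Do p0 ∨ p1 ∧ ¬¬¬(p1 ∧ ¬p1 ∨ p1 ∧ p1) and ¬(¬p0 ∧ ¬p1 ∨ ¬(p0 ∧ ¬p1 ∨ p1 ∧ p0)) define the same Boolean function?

E1: p0 ∨ p1 ∧ ¬¬¬(p1 ∧ ¬p1 ∨ p1 ∧ p1)
    = p0 ∨ p1 ∧ ¬(p1 ∧ ¬p1 ∨ p1 ∧ p1)   (double negation)
    = p0 ∨ p1 ∧ ¬p1   (distribution)
    = p0   (complement / identity)
E2: ¬(¬p0 ∧ ¬p1 ∨ ¬(p0 ∧ ¬p1 ∨ p1 ∧ p0))
    = ¬(¬p0 ∧ ¬p1 ∨ ¬p0)   (distribution)
    = ¬¬p0   (absorption)
    = p0   (double negation)
Both reduce to p0, so they are equivalent.

Yes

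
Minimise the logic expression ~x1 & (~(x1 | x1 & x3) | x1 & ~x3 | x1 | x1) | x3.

~x1 | x3

~x1 & (~(x1 | x1 & x3) | x1 & ~x3 | x1 | x1) | x3
= ~x1 & (~(x1 | x1 & x3) | x1 | x1) | x3
= ~x1 & (~x1 | x1 | x1) | x3
= ~x1 & (~x1 | x1) | x3
= ~x1 | x3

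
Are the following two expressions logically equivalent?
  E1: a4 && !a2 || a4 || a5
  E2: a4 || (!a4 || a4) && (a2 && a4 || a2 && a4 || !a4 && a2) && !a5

E1: a4 && !a2 || a4 || a5
    = a4 || a5   [absorption]
E2: a4 || (!a4 || a4) && (a2 && a4 || a2 && a4 || !a4 && a2) && !a5
    = a4 || (a2 && a4 || a2 && a4 || !a4 && a2) && !a5   [complement / identity]
    = a4 || (a2 && a4 || !a4 && a2) && !a5   [idempotence]
    = a4 || a2 && !a5   [distribution]
These differ: at a2=0, a4=0, a5=1, E1 = 1 but E2 = 0.

No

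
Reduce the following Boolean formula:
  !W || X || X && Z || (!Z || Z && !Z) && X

!W || X

!W || X || X && Z || (!Z || Z && !Z) && X
= !W || X || X && Z || !Z && X   (complement / identity)
= !W || X || X   (distribution)
= !W || X   (idempotence)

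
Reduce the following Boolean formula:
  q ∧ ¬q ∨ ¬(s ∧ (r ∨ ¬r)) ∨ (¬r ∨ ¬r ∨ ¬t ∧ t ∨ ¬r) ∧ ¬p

¬s ∨ ¬r ∧ ¬p

q ∧ ¬q ∨ ¬(s ∧ (r ∨ ¬r)) ∨ (¬r ∨ ¬r ∨ ¬t ∧ t ∨ ¬r) ∧ ¬p
= q ∧ ¬q ∨ ¬s ∨ (¬r ∨ ¬r ∨ ¬t ∧ t ∨ ¬r) ∧ ¬p
= q ∧ ¬q ∨ ¬s ∨ (¬r ∨ ¬r ∨ ¬r) ∧ ¬p
= q ∧ ¬q ∨ ¬s ∨ (¬r ∨ ¬r) ∧ ¬p
= ¬s ∨ (¬r ∨ ¬r) ∧ ¬p
= ¬s ∨ ¬r ∧ ¬p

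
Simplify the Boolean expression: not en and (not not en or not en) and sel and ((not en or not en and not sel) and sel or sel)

not en and (not not en or not en) and sel and ((not en or not en and not sel) and sel or sel)
= not en and (not not en or not en) and sel and (not en and sel or sel)
= not en and (en or not en) and sel and (not en and sel or sel)
= not en and sel and (not en and sel or sel)
= not en and sel

not en and sel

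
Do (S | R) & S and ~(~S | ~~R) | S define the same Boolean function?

Yes

E1: (S | R) & S
    = S   [absorption]
E2: ~(~S | ~~R) | S
    = S & ~R | S   [De Morgan]
    = S   [absorption]
Both reduce to S, so they are equivalent.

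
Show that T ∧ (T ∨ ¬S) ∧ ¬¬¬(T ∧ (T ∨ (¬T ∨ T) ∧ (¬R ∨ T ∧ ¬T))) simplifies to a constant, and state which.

T ∧ (T ∨ ¬S) ∧ ¬¬¬(T ∧ (T ∨ (¬T ∨ T) ∧ (¬R ∨ T ∧ ¬T)))
= T ∧ (T ∨ ¬S) ∧ ¬¬¬(T ∧ (T ∨ (¬T ∨ T) ∧ ¬R))   [complement / identity]
= T ∧ ¬¬¬(T ∧ (T ∨ (¬T ∨ T) ∧ ¬R))   [absorption]
= T ∧ ¬¬¬(T ∧ (T ∨ ¬R))   [complement / identity]
= T ∧ ¬¬¬T   [absorption]
= T ∧ ¬T   [double negation]
= False   [complement]

False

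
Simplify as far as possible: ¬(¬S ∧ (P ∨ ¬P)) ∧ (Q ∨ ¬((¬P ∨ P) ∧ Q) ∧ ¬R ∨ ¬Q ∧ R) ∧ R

S ∧ R

¬(¬S ∧ (P ∨ ¬P)) ∧ (Q ∨ ¬((¬P ∨ P) ∧ Q) ∧ ¬R ∨ ¬Q ∧ R) ∧ R
= ¬(¬S ∧ (P ∨ ¬P)) ∧ (Q ∨ ¬Q ∧ ¬R ∨ ¬Q ∧ R) ∧ R   — complement / identity
= ¬(¬S ∧ (P ∨ ¬P)) ∧ (Q ∨ ¬Q) ∧ R   — distribution
= ¬¬S ∧ (Q ∨ ¬Q) ∧ R   — complement / identity
= ¬¬S ∧ R   — complement / identity
= S ∧ R   — double negation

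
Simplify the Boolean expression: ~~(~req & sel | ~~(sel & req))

sel

~~(~req & sel | ~~(sel & req))
= ~~(~req & sel | sel & req)
= ~req & sel | sel & req
= (~req | req) & sel
= sel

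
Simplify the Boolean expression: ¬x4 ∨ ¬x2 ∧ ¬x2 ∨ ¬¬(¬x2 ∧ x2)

¬x4 ∨ ¬x2

¬x4 ∨ ¬x2 ∧ ¬x2 ∨ ¬¬(¬x2 ∧ x2)
= ¬x4 ∨ ¬x2 ∧ ¬x2 ∨ ¬x2 ∧ x2   [double negation]
= ¬x4 ∨ ¬x2   [distribution]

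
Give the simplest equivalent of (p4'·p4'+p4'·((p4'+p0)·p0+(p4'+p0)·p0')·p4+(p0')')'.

p4·p0'

(p4'·p4'+p4'·((p4'+p0)·p0+(p4'+p0)·p0')·p4+(p0')')'
= (p4'·p4'+p4'·(p4'+p0)·p4+(p0')')'   — distribution
= (p4'·p4'+p4'·p4+(p0')')'   — absorption
= (p4'+(p0')')'   — distribution
= p4·p0'   — De Morgan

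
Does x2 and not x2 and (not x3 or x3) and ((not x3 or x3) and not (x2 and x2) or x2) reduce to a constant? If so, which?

yes, False

x2 and not x2 and (not x3 or x3) and ((not x3 or x3) and not (x2 and x2) or x2)
= x2 and not x2 and ((not x3 or x3) and not (x2 and x2) or x2)   [complement / identity]
= x2 and not x2 and (not (x2 and x2) or x2)   [complement / identity]
= x2 and not x2 and (not x2 or x2)   [idempotence]
= x2 and not x2   [complement / identity]
= False   [complement]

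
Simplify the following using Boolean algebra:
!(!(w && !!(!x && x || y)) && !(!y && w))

w

!(!(w && !!(!x && x || y)) && !(!y && w))
= w && !!(!x && x || y) || !y && w
= w && (!x && x || y) || !y && w
= w && y || !y && w
= w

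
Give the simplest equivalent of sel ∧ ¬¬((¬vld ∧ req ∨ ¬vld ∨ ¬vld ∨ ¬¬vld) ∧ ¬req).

sel ∧ ¬¬((¬vld ∧ req ∨ ¬vld ∨ ¬vld ∨ ¬¬vld) ∧ ¬req)
= sel ∧ ¬¬((¬vld ∧ req ∨ ¬vld ∨ ¬vld ∨ vld) ∧ ¬req)   [double negation]
= sel ∧ (¬vld ∧ req ∨ ¬vld ∨ ¬vld ∨ vld) ∧ ¬req   [double negation]
= sel ∧ (¬vld ∨ ¬vld ∨ vld) ∧ ¬req   [absorption]
= sel ∧ (¬vld ∨ vld) ∧ ¬req   [idempotence]
= sel ∧ ¬req   [complement / identity]

sel ∧ ¬req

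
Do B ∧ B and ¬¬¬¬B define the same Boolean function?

Yes

E1: B ∧ B
    = B   [idempotence]
E2: ¬¬¬¬B
    = ¬¬B   [double negation]
    = B   [double negation]
Both reduce to B, so they are equivalent.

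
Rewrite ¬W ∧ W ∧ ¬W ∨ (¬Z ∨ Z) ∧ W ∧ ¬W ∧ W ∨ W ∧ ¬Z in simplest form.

¬W ∧ W ∧ ¬W ∨ (¬Z ∨ Z) ∧ W ∧ ¬W ∧ W ∨ W ∧ ¬Z
= ¬W ∧ W ∧ ¬W ∨ W ∧ ¬W ∧ W ∨ W ∧ ¬Z
= W ∧ ¬W ∨ W ∧ ¬Z
= W ∧ ¬Z

W ∧ ¬Z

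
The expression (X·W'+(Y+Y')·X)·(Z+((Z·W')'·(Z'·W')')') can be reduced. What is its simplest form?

X·(Z+W')

(X·W'+(Y+Y')·X)·(Z+((Z·W')'·(Z'·W')')')
= (X·W'+X)·(Z+((Z·W')'·(Z'·W')')')
= (X·W'+X)·(Z+Z·W'+Z'·W')
= (X·W'+X)·(Z+W')
= X·(Z+W')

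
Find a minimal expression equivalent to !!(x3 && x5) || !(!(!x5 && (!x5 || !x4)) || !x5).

x3 && x5

!!(x3 && x5) || !(!(!x5 && (!x5 || !x4)) || !x5)
= !!(x3 && x5) || !(!!x5 || !x5)
= !!(x3 && x5) || !x5 && x5
= !!(x3 && x5)
= x3 && x5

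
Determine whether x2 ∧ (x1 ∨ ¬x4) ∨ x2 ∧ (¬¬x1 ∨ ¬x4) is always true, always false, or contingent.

contingent

x2 ∧ (x1 ∨ ¬x4) ∨ x2 ∧ (¬¬x1 ∨ ¬x4)
= x2 ∧ (x1 ∨ ¬x4) ∨ x2 ∧ (x1 ∨ ¬x4)
= x2 ∧ (x1 ∨ ¬x4)
This depends on x1, x2, x4, so it is not a constant.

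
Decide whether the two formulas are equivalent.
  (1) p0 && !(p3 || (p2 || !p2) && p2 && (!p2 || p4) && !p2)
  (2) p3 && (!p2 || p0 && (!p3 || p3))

E1: p0 && !(p3 || (p2 || !p2) && p2 && (!p2 || p4) && !p2)
    = p0 && !(p3 || p2 && (!p2 || p4) && !p2)   — complement / identity
    = p0 && !(p3 || p2 && !p2)   — absorption
    = p0 && !p3   — complement / identity
E2: p3 && (!p2 || p0 && (!p3 || p3))
    = p3 && (!p2 || p0)   — complement / identity
These differ: at p0=1, p2=0, p3=1, p4=0, E1 = 0 but E2 = 1.

No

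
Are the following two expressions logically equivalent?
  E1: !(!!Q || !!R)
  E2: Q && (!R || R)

E1: !(!!Q || !!R)
    = !Q && !R   [De Morgan]
E2: Q && (!R || R)
    = Q   [complement / identity]
These differ: at Q=0, R=0, E1 = 1 but E2 = 0.

No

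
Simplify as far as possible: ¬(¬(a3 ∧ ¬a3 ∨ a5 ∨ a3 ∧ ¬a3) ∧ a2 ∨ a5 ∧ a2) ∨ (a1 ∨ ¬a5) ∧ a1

¬(¬(a3 ∧ ¬a3 ∨ a5 ∨ a3 ∧ ¬a3) ∧ a2 ∨ a5 ∧ a2) ∨ (a1 ∨ ¬a5) ∧ a1
= ¬(¬(a3 ∧ ¬a3 ∨ a5 ∨ a3 ∧ ¬a3) ∧ a2 ∨ a5 ∧ a2) ∨ a1
= ¬(¬(a3 ∧ ¬a3 ∨ a5) ∧ a2 ∨ a5 ∧ a2) ∨ a1
= ¬(¬a5 ∧ a2 ∨ a5 ∧ a2) ∨ a1
= ¬a2 ∨ a1

¬a2 ∨ a1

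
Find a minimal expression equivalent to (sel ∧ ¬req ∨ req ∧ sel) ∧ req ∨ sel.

sel

(sel ∧ ¬req ∨ req ∧ sel) ∧ req ∨ sel
= sel ∧ req ∨ sel   [distribution]
= sel   [absorption]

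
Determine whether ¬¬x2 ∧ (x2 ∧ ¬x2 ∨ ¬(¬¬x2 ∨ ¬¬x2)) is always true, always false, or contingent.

¬¬x2 ∧ (x2 ∧ ¬x2 ∨ ¬(¬¬x2 ∨ ¬¬x2))
= x2 ∧ (x2 ∧ ¬x2 ∨ ¬(¬¬x2 ∨ ¬¬x2))
= x2 ∧ (x2 ∧ ¬x2 ∨ ¬x2 ∧ ¬x2)
= x2 ∧ ¬x2
= False

always false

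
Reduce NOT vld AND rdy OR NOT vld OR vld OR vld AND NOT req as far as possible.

TRUE

NOT vld AND rdy OR NOT vld OR vld OR vld AND NOT req
= NOT vld OR vld OR vld AND NOT req
= NOT vld OR vld
= TRUE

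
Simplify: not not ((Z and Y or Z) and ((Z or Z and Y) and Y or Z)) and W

not not ((Z and Y or Z) and ((Z or Z and Y) and Y or Z)) and W
= not not ((Z and Y or Z) and (Z and Y or Z)) and W   — absorption
= not not (Z and Y or Z) and W   — idempotence
= (Z and Y or Z) and W   — double negation
= Z and W   — absorption

Z and W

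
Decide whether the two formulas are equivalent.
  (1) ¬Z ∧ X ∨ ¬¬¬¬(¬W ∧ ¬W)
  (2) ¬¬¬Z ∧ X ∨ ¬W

E1: ¬Z ∧ X ∨ ¬¬¬¬(¬W ∧ ¬W)
    = ¬Z ∧ X ∨ ¬¬¬¬¬W   — idempotence
    = ¬Z ∧ X ∨ ¬¬¬W   — double negation
    = ¬Z ∧ X ∨ ¬W   — double negation
E2: ¬¬¬Z ∧ X ∨ ¬W
    = ¬Z ∧ X ∨ ¬W   — double negation
Both reduce to ¬Z ∧ X ∨ ¬W, so they are equivalent.

Yes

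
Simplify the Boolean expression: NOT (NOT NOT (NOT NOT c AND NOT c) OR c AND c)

NOT c

NOT (NOT NOT (NOT NOT c AND NOT c) OR c AND c)
= NOT (NOT NOT (c AND NOT c) OR c AND c)   — double negation
= NOT (c AND NOT c OR c AND c)   — double negation
= NOT c   — distribution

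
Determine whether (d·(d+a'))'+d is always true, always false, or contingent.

always true

(d·(d+a'))'+d
= d'+d   [absorption]
= 1   [complement]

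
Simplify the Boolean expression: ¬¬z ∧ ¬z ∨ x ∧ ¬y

x ∧ ¬y

¬¬z ∧ ¬z ∨ x ∧ ¬y
= z ∧ ¬z ∨ x ∧ ¬y   — double negation
= x ∧ ¬y   — complement / identity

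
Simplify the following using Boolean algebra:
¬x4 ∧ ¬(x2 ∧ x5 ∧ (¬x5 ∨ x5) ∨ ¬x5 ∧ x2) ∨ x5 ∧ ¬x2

(¬x4 ∨ x5) ∧ ¬x2

¬x4 ∧ ¬(x2 ∧ x5 ∧ (¬x5 ∨ x5) ∨ ¬x5 ∧ x2) ∨ x5 ∧ ¬x2
= ¬x4 ∧ ¬(x2 ∧ x5 ∨ ¬x5 ∧ x2) ∨ x5 ∧ ¬x2   [complement / identity]
= ¬x4 ∧ ¬x2 ∨ x5 ∧ ¬x2   [distribution]
= (¬x4 ∨ x5) ∧ ¬x2   [distribution]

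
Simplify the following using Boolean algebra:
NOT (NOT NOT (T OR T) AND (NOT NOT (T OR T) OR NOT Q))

NOT T

NOT (NOT NOT (T OR T) AND (NOT NOT (T OR T) OR NOT Q))
= NOT NOT NOT (T OR T)   — absorption
= NOT (T OR T)   — double negation
= NOT T   — idempotence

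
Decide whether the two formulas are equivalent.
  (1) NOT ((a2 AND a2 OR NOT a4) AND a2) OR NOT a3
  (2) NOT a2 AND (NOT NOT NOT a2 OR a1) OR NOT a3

E1: NOT ((a2 AND a2 OR NOT a4) AND a2) OR NOT a3
    = NOT ((a2 OR NOT a4) AND a2) OR NOT a3   (idempotence)
    = NOT a2 OR NOT a3   (absorption)
E2: NOT a2 AND (NOT NOT NOT a2 OR a1) OR NOT a3
    = NOT a2 AND (NOT a2 OR a1) OR NOT a3   (double negation)
    = NOT a2 OR NOT a3   (absorption)
Both reduce to NOT a2 OR NOT a3, so they are equivalent.

Yes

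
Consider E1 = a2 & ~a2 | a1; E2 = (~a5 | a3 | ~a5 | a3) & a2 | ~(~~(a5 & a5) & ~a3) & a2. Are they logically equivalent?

No

E1: a2 & ~a2 | a1
    = a1   [complement / identity]
E2: (~a5 | a3 | ~a5 | a3) & a2 | ~(~~(a5 & a5) & ~a3) & a2
    = (~a5 | a3) & a2 | ~(~~(a5 & a5) & ~a3) & a2   [idempotence]
    = (~a5 | a3) & a2 | ~(~~a5 & ~a3) & a2   [idempotence]
    = (~a5 | a3) & a2 | (~a5 | a3) & a2   [De Morgan]
    = (~a5 | a3) & a2   [idempotence]
These differ: at a1=1, a2=0, a3=1, a5=0, E1 = 1 but E2 = 0.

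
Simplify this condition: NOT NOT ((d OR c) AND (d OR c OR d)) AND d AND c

NOT NOT ((d OR c) AND (d OR c OR d)) AND d AND c
= NOT NOT (d OR c) AND d AND c
= (d OR c) AND d AND c
= d AND c

d AND c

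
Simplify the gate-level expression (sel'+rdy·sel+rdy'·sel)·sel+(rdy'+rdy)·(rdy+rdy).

sel+rdy

(sel'+rdy·sel+rdy'·sel)·sel+(rdy'+rdy)·(rdy+rdy)
= (sel'+rdy·sel+rdy'·sel)·sel+rdy'·rdy+rdy   — distribution
= (sel'+rdy·sel+rdy'·sel)·sel+rdy   — complement / identity
= (sel'+sel)·sel+rdy   — distribution
= sel+rdy   — complement / identity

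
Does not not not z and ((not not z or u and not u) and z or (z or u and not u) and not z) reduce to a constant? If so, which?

yes, False

not not not z and ((not not z or u and not u) and z or (z or u and not u) and not z)
= not not not z and ((z or u and not u) and z or (z or u and not u) and not z)   [double negation]
= not not not z and (z or u and not u)   [distribution]
= not not not z and z   [complement / identity]
= not z and z   [double negation]
= False   [complement]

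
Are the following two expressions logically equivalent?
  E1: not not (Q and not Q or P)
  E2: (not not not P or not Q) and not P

E1: not not (Q and not Q or P)
    = Q and not Q or P
    = P
E2: (not not not P or not Q) and not P
    = (not P or not Q) and not P
    = not P
These differ: at P=1, Q=0, E1 = 1 but E2 = 0.

No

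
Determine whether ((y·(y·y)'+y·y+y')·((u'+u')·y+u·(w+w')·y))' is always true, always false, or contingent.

contingent

((y·(y·y)'+y·y+y')·((u'+u')·y+u·(w+w')·y))'
= ((y·y'+y·y+y')·((u'+u')·y+u·(w+w')·y))'   [idempotence]
= ((y·y'+y·y+y')·((u'+u')·y+u·y))'   [complement / identity]
= ((y·y'+y·y+y')·(u'·y+u·y))'   [idempotence]
= ((y+y')·(u'·y+u·y))'   [distribution]
= ((y+y')·y)'   [distribution]
= y'   [complement / identity]
This depends on y, so it is not a constant.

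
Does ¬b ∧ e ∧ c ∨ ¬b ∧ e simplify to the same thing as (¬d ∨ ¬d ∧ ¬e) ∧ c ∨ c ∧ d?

No

E1: ¬b ∧ e ∧ c ∨ ¬b ∧ e
    = ¬b ∧ e   (absorption)
E2: (¬d ∨ ¬d ∧ ¬e) ∧ c ∨ c ∧ d
    = ¬d ∧ c ∨ c ∧ d   (absorption)
    = c   (distribution)
These differ: at b=1, c=1, d=0, e=1, E1 = 0 but E2 = 1.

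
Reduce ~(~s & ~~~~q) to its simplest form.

~(~s & ~~~~q)
= s | ~~~q
= s | ~q

s | ~q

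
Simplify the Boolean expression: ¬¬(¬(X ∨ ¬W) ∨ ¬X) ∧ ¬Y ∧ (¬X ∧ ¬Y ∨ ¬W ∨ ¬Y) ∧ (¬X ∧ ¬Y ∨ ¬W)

¬X ∧ ¬Y

¬¬(¬(X ∨ ¬W) ∨ ¬X) ∧ ¬Y ∧ (¬X ∧ ¬Y ∨ ¬W ∨ ¬Y) ∧ (¬X ∧ ¬Y ∨ ¬W)
= ¬((X ∨ ¬W) ∧ X) ∧ ¬Y ∧ (¬X ∧ ¬Y ∨ ¬W ∨ ¬Y) ∧ (¬X ∧ ¬Y ∨ ¬W)   (De Morgan)
= ¬((X ∨ ¬W) ∧ X) ∧ ¬Y ∧ (¬X ∧ ¬Y ∨ ¬W)   (absorption)
= ¬X ∧ ¬Y ∧ (¬X ∧ ¬Y ∨ ¬W)   (absorption)
= ¬X ∧ ¬Y   (absorption)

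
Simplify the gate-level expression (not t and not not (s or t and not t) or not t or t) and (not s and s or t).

(not t and not not (s or t and not t) or not t or t) and (not s and s or t)
= (not t and not not s or not t or t) and (not s and s or t)   — complement / identity
= (not t and s or not t or t) and (not s and s or t)   — double negation
= (not t or t) and (not s and s or t)   — absorption
= not s and s or t   — complement / identity
= t   — complement / identity

t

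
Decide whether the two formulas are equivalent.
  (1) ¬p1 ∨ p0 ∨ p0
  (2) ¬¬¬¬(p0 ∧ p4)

No

E1: ¬p1 ∨ p0 ∨ p0
    = ¬p1 ∨ p0
E2: ¬¬¬¬(p0 ∧ p4)
    = ¬¬(p0 ∧ p4)
    = p0 ∧ p4
These differ: at p0=0, p1=0, p4=0, E1 = 1 but E2 = 0.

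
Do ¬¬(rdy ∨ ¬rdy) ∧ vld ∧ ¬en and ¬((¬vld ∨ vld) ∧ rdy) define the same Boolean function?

No

E1: ¬¬(rdy ∨ ¬rdy) ∧ vld ∧ ¬en
    = (rdy ∨ ¬rdy) ∧ vld ∧ ¬en   (double negation)
    = vld ∧ ¬en   (complement / identity)
E2: ¬((¬vld ∨ vld) ∧ rdy)
    = ¬rdy   (complement / identity)
These differ: at en=1, rdy=0, vld=0, E1 = 0 but E2 = 1.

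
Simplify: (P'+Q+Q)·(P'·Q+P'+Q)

(P'+Q+Q)·(P'·Q+P'+Q)
= (P'+Q)·(P'·Q+P')+Q   (distribution)
= (P'+Q)·P'+Q   (absorption)
= P'+Q   (absorption)

P'+Q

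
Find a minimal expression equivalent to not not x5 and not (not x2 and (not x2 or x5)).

x5 and x2

not not x5 and not (not x2 and (not x2 or x5))
= not not x5 and not not x2
= x5 and not not x2
= x5 and x2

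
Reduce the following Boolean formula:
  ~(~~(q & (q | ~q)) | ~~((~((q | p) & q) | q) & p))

~(~~(q & (q | ~q)) | ~~((~((q | p) & q) | q) & p))
= ~(~~q | ~~((~((q | p) & q) | q) & p))   [complement / identity]
= ~(~~q | ~~((~q | q) & p))   [absorption]
= ~(~~q | ~~p)   [complement / identity]
= ~q & ~p   [De Morgan]

~q & ~p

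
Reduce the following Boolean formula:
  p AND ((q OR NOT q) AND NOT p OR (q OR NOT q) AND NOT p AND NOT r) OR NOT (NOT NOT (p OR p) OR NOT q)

NOT p AND q

p AND ((q OR NOT q) AND NOT p OR (q OR NOT q) AND NOT p AND NOT r) OR NOT (NOT NOT (p OR p) OR NOT q)
= p AND (q OR NOT q) AND NOT p OR NOT (NOT NOT (p OR p) OR NOT q)
= p AND NOT p OR NOT (NOT NOT (p OR p) OR NOT q)
= NOT (NOT NOT (p OR p) OR NOT q)
= NOT (p OR p) AND q
= NOT p AND q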